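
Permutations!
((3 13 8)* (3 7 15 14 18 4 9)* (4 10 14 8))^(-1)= (3 9 4 13)(7 8 15)(10 18 14)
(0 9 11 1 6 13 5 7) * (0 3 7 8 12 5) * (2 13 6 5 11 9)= [2, 5, 13, 7, 4, 8, 6, 3, 12, 9, 10, 1, 11, 0]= (0 2 13)(1 5 8 12 11)(3 7)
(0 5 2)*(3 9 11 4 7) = [5, 1, 0, 9, 7, 2, 6, 3, 8, 11, 10, 4] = (0 5 2)(3 9 11 4 7)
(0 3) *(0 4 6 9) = (0 3 4 6 9) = [3, 1, 2, 4, 6, 5, 9, 7, 8, 0]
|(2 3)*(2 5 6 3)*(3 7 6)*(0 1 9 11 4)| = 10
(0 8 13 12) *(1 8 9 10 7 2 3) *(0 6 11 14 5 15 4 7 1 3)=(0 9 10 1 8 13 12 6 11 14 5 15 4 7 2)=[9, 8, 0, 3, 7, 15, 11, 2, 13, 10, 1, 14, 6, 12, 5, 4]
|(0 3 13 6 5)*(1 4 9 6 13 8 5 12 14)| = 12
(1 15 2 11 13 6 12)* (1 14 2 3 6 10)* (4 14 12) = [0, 15, 11, 6, 14, 5, 4, 7, 8, 9, 1, 13, 12, 10, 2, 3] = (1 15 3 6 4 14 2 11 13 10)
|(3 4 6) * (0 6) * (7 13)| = |(0 6 3 4)(7 13)| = 4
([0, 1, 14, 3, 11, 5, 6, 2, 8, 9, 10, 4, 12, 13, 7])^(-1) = [0, 1, 7, 3, 11, 5, 6, 14, 8, 9, 10, 4, 12, 13, 2]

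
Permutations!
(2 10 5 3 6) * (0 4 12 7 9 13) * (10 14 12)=(0 4 10 5 3 6 2 14 12 7 9 13)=[4, 1, 14, 6, 10, 3, 2, 9, 8, 13, 5, 11, 7, 0, 12]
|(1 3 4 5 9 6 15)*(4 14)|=8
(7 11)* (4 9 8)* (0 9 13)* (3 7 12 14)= (0 9 8 4 13)(3 7 11 12 14)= [9, 1, 2, 7, 13, 5, 6, 11, 4, 8, 10, 12, 14, 0, 3]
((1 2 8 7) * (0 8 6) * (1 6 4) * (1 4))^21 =(0 8 7 6)(1 2)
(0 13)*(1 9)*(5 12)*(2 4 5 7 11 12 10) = [13, 9, 4, 3, 5, 10, 6, 11, 8, 1, 2, 12, 7, 0] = (0 13)(1 9)(2 4 5 10)(7 11 12)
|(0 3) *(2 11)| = 2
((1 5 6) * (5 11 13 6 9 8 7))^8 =((1 11 13 6)(5 9 8 7))^8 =(13)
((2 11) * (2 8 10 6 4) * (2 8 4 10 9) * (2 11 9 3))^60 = (11)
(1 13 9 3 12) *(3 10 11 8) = (1 13 9 10 11 8 3 12) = [0, 13, 2, 12, 4, 5, 6, 7, 3, 10, 11, 8, 1, 9]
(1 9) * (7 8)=(1 9)(7 8)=[0, 9, 2, 3, 4, 5, 6, 8, 7, 1]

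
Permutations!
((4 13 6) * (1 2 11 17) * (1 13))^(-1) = (1 4 6 13 17 11 2)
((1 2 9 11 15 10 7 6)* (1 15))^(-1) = ((1 2 9 11)(6 15 10 7))^(-1) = (1 11 9 2)(6 7 10 15)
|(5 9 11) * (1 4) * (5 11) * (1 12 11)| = |(1 4 12 11)(5 9)| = 4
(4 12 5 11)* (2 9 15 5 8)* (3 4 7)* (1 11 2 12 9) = (1 11 7 3 4 9 15 5 2)(8 12) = [0, 11, 1, 4, 9, 2, 6, 3, 12, 15, 10, 7, 8, 13, 14, 5]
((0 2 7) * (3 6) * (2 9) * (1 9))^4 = ((0 1 9 2 7)(3 6))^4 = (0 7 2 9 1)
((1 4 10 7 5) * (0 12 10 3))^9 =(0 12 10 7 5 1 4 3)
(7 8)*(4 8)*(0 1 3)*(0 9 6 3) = [1, 0, 2, 9, 8, 5, 3, 4, 7, 6] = (0 1)(3 9 6)(4 8 7)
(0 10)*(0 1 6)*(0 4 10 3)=(0 3)(1 6 4 10)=[3, 6, 2, 0, 10, 5, 4, 7, 8, 9, 1]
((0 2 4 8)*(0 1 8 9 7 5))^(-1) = (0 5 7 9 4 2)(1 8)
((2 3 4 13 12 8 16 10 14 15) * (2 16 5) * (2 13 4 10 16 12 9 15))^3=(16)(2 14 10 3)(5 15)(8 9)(12 13)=((16)(2 3 10 14)(5 13 9 15 12 8))^3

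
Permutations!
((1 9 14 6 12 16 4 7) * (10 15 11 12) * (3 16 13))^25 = (1 7 4 16 3 13 12 11 15 10 6 14 9)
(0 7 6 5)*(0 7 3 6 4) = (0 3 6 5 7 4) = [3, 1, 2, 6, 0, 7, 5, 4]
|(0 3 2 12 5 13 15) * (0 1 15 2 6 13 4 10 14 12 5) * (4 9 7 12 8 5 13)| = |(0 3 6 4 10 14 8 5 9 7 12)(1 15)(2 13)| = 22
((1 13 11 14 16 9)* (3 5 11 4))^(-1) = (1 9 16 14 11 5 3 4 13)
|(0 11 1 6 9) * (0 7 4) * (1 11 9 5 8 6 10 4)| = |(11)(0 9 7 1 10 4)(5 8 6)| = 6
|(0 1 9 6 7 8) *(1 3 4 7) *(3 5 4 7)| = 6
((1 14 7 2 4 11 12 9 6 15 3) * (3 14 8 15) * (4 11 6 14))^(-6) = ((1 8 15 4 6 3)(2 11 12 9 14 7))^(-6) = (15)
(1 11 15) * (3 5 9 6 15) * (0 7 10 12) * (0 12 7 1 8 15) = (0 1 11 3 5 9 6)(7 10)(8 15) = [1, 11, 2, 5, 4, 9, 0, 10, 15, 6, 7, 3, 12, 13, 14, 8]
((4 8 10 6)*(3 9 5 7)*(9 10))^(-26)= (3 5 8 6)(4 10 7 9)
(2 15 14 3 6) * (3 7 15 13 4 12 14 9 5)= (2 13 4 12 14 7 15 9 5 3 6)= [0, 1, 13, 6, 12, 3, 2, 15, 8, 5, 10, 11, 14, 4, 7, 9]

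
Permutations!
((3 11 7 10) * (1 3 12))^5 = ((1 3 11 7 10 12))^5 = (1 12 10 7 11 3)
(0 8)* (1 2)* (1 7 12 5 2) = [8, 1, 7, 3, 4, 2, 6, 12, 0, 9, 10, 11, 5] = (0 8)(2 7 12 5)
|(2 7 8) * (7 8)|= 2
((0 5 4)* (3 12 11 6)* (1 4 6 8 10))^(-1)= (0 4 1 10 8 11 12 3 6 5)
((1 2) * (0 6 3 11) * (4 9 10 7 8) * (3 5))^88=(0 3 6 11 5)(4 7 9 8 10)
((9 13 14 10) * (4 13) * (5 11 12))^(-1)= (4 9 10 14 13)(5 12 11)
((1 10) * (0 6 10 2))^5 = ((0 6 10 1 2))^5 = (10)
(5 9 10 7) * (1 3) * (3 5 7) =(1 5 9 10 3) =[0, 5, 2, 1, 4, 9, 6, 7, 8, 10, 3]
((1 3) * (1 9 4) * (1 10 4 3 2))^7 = ((1 2)(3 9)(4 10))^7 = (1 2)(3 9)(4 10)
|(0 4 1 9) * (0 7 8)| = |(0 4 1 9 7 8)| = 6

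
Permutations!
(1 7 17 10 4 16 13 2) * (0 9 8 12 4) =(0 9 8 12 4 16 13 2 1 7 17 10) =[9, 7, 1, 3, 16, 5, 6, 17, 12, 8, 0, 11, 4, 2, 14, 15, 13, 10]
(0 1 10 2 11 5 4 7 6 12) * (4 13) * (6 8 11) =[1, 10, 6, 3, 7, 13, 12, 8, 11, 9, 2, 5, 0, 4] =(0 1 10 2 6 12)(4 7 8 11 5 13)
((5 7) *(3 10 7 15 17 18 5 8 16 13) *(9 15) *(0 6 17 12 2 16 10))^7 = (0 12 17 16 5 3 15 6 2 18 13 9)(7 8 10)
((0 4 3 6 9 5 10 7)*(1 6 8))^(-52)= (0 10 9 1 3)(4 7 5 6 8)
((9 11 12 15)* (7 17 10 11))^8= (7 17 10 11 12 15 9)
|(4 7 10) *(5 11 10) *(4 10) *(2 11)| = |(2 11 4 7 5)| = 5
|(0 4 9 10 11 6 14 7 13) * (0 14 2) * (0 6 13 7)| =|(0 4 9 10 11 13 14)(2 6)| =14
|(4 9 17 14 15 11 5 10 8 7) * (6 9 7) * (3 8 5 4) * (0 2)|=|(0 2)(3 8 6 9 17 14 15 11 4 7)(5 10)|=10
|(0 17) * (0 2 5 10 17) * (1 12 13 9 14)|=|(1 12 13 9 14)(2 5 10 17)|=20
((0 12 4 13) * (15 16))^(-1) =(0 13 4 12)(15 16)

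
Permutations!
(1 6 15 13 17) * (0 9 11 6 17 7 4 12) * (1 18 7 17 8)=(0 9 11 6 15 13 17 18 7 4 12)(1 8)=[9, 8, 2, 3, 12, 5, 15, 4, 1, 11, 10, 6, 0, 17, 14, 13, 16, 18, 7]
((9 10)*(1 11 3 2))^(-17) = (1 2 3 11)(9 10)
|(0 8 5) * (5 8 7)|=|(8)(0 7 5)|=3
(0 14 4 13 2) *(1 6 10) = [14, 6, 0, 3, 13, 5, 10, 7, 8, 9, 1, 11, 12, 2, 4] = (0 14 4 13 2)(1 6 10)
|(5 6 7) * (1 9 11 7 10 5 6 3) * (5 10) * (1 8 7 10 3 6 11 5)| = |(1 9 5 6)(3 8 7 11 10)| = 20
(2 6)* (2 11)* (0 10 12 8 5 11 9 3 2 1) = (0 10 12 8 5 11 1)(2 6 9 3) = [10, 0, 6, 2, 4, 11, 9, 7, 5, 3, 12, 1, 8]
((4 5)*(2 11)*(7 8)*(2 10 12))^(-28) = (12)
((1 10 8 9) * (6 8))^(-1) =((1 10 6 8 9))^(-1) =(1 9 8 6 10)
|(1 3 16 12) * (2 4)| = 4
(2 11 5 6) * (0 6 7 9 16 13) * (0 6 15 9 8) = (0 15 9 16 13 6 2 11 5 7 8) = [15, 1, 11, 3, 4, 7, 2, 8, 0, 16, 10, 5, 12, 6, 14, 9, 13]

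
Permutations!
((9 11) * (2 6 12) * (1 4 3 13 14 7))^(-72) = (14)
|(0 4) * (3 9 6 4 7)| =|(0 7 3 9 6 4)| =6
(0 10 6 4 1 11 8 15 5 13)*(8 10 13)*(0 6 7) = [13, 11, 2, 3, 1, 8, 4, 0, 15, 9, 7, 10, 12, 6, 14, 5] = (0 13 6 4 1 11 10 7)(5 8 15)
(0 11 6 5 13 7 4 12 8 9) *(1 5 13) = (0 11 6 13 7 4 12 8 9)(1 5) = [11, 5, 2, 3, 12, 1, 13, 4, 9, 0, 10, 6, 8, 7]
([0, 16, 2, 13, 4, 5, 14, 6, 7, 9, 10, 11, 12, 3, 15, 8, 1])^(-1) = (1 16)(3 13)(6 7 8 15 14)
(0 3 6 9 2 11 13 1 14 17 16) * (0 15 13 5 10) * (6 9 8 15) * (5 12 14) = (0 3 9 2 11 12 14 17 16 6 8 15 13 1 5 10) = [3, 5, 11, 9, 4, 10, 8, 7, 15, 2, 0, 12, 14, 1, 17, 13, 6, 16]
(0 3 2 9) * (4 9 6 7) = [3, 1, 6, 2, 9, 5, 7, 4, 8, 0] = (0 3 2 6 7 4 9)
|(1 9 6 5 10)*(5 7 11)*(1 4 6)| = 6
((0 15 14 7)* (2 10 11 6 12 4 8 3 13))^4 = ((0 15 14 7)(2 10 11 6 12 4 8 3 13))^4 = (15)(2 12 13 6 3 11 8 10 4)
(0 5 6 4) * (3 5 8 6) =[8, 1, 2, 5, 0, 3, 4, 7, 6] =(0 8 6 4)(3 5)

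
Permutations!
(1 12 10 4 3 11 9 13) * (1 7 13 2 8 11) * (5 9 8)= (1 12 10 4 3)(2 5 9)(7 13)(8 11)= [0, 12, 5, 1, 3, 9, 6, 13, 11, 2, 4, 8, 10, 7]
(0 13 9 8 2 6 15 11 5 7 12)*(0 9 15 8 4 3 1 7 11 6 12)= (0 13 15 6 8 2 12 9 4 3 1 7)(5 11)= [13, 7, 12, 1, 3, 11, 8, 0, 2, 4, 10, 5, 9, 15, 14, 6]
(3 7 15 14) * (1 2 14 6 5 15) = (1 2 14 3 7)(5 15 6) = [0, 2, 14, 7, 4, 15, 5, 1, 8, 9, 10, 11, 12, 13, 3, 6]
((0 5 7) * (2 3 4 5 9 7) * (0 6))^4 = (9)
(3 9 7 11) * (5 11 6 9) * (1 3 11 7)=[0, 3, 2, 5, 4, 7, 9, 6, 8, 1, 10, 11]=(11)(1 3 5 7 6 9)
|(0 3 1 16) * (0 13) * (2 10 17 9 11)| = 5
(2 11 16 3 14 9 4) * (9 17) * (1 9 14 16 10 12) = (1 9 4 2 11 10 12)(3 16)(14 17) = [0, 9, 11, 16, 2, 5, 6, 7, 8, 4, 12, 10, 1, 13, 17, 15, 3, 14]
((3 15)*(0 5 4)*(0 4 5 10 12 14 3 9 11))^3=(0 14 9 10 3 11 12 15)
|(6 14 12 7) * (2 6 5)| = 6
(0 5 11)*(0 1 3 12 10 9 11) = [5, 3, 2, 12, 4, 0, 6, 7, 8, 11, 9, 1, 10] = (0 5)(1 3 12 10 9 11)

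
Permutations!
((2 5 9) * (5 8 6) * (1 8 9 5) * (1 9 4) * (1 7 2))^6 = ((1 8 6 9)(2 4 7))^6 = (1 6)(8 9)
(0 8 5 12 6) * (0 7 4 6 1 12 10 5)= (0 8)(1 12)(4 6 7)(5 10)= [8, 12, 2, 3, 6, 10, 7, 4, 0, 9, 5, 11, 1]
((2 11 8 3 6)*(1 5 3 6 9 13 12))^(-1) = (1 12 13 9 3 5)(2 6 8 11) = ((1 5 3 9 13 12)(2 11 8 6))^(-1)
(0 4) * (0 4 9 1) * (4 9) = (0 4 9 1) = [4, 0, 2, 3, 9, 5, 6, 7, 8, 1]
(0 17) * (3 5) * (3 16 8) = (0 17)(3 5 16 8) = [17, 1, 2, 5, 4, 16, 6, 7, 3, 9, 10, 11, 12, 13, 14, 15, 8, 0]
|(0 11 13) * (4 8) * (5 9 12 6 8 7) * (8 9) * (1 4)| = |(0 11 13)(1 4 7 5 8)(6 9 12)| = 15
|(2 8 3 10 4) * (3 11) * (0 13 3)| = 8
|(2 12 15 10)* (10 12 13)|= |(2 13 10)(12 15)|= 6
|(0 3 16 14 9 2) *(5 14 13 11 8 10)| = 11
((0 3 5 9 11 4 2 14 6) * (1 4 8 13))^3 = ((0 3 5 9 11 8 13 1 4 2 14 6))^3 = (0 9 13 2)(1 14 3 11)(4 6 5 8)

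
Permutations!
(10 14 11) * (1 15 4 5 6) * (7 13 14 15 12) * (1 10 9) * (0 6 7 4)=(0 6 10 15)(1 12 4 5 7 13 14 11 9)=[6, 12, 2, 3, 5, 7, 10, 13, 8, 1, 15, 9, 4, 14, 11, 0]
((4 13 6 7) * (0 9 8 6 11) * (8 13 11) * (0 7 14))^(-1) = ((0 9 13 8 6 14)(4 11 7))^(-1) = (0 14 6 8 13 9)(4 7 11)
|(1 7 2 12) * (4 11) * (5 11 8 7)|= 8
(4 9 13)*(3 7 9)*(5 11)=[0, 1, 2, 7, 3, 11, 6, 9, 8, 13, 10, 5, 12, 4]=(3 7 9 13 4)(5 11)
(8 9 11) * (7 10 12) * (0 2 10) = (0 2 10 12 7)(8 9 11) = [2, 1, 10, 3, 4, 5, 6, 0, 9, 11, 12, 8, 7]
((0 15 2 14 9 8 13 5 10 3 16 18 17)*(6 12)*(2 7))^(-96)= (0 7 14 8 5 3 18)(2 9 13 10 16 17 15)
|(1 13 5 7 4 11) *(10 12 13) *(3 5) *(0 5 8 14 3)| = 9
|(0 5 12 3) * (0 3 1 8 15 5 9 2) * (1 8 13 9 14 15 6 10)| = |(0 14 15 5 12 8 6 10 1 13 9 2)| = 12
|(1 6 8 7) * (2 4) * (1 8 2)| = 4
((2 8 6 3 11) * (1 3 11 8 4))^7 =(11)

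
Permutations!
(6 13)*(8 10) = [0, 1, 2, 3, 4, 5, 13, 7, 10, 9, 8, 11, 12, 6] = (6 13)(8 10)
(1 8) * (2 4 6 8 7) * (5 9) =(1 7 2 4 6 8)(5 9) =[0, 7, 4, 3, 6, 9, 8, 2, 1, 5]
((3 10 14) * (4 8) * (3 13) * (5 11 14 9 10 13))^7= (3 13)(4 8)(5 11 14)(9 10)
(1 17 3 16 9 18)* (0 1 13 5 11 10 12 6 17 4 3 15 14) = (0 1 4 3 16 9 18 13 5 11 10 12 6 17 15 14) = [1, 4, 2, 16, 3, 11, 17, 7, 8, 18, 12, 10, 6, 5, 0, 14, 9, 15, 13]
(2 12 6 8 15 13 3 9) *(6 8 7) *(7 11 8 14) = (2 12 14 7 6 11 8 15 13 3 9) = [0, 1, 12, 9, 4, 5, 11, 6, 15, 2, 10, 8, 14, 3, 7, 13]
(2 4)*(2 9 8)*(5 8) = (2 4 9 5 8) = [0, 1, 4, 3, 9, 8, 6, 7, 2, 5]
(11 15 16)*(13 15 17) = [0, 1, 2, 3, 4, 5, 6, 7, 8, 9, 10, 17, 12, 15, 14, 16, 11, 13] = (11 17 13 15 16)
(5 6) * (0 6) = (0 6 5) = [6, 1, 2, 3, 4, 0, 5]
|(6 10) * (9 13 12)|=6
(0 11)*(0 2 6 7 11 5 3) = (0 5 3)(2 6 7 11) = [5, 1, 6, 0, 4, 3, 7, 11, 8, 9, 10, 2]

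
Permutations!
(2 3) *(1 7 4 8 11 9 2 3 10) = (1 7 4 8 11 9 2 10) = [0, 7, 10, 3, 8, 5, 6, 4, 11, 2, 1, 9]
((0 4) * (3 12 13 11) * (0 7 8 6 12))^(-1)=(0 3 11 13 12 6 8 7 4)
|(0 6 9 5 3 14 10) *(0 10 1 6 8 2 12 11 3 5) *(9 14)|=21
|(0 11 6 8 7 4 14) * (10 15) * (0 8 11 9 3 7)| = |(0 9 3 7 4 14 8)(6 11)(10 15)| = 14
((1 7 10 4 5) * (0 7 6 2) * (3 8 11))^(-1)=(0 2 6 1 5 4 10 7)(3 11 8)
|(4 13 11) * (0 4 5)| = 5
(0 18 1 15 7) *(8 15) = (0 18 1 8 15 7) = [18, 8, 2, 3, 4, 5, 6, 0, 15, 9, 10, 11, 12, 13, 14, 7, 16, 17, 1]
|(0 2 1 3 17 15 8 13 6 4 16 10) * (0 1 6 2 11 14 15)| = 14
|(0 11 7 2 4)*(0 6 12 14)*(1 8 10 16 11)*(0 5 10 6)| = |(0 1 8 6 12 14 5 10 16 11 7 2 4)| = 13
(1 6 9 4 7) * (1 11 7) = (1 6 9 4)(7 11) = [0, 6, 2, 3, 1, 5, 9, 11, 8, 4, 10, 7]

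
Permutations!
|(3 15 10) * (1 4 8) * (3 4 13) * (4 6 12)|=|(1 13 3 15 10 6 12 4 8)|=9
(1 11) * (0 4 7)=(0 4 7)(1 11)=[4, 11, 2, 3, 7, 5, 6, 0, 8, 9, 10, 1]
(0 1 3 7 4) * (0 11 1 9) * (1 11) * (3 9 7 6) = (11)(0 7 4 1 9)(3 6) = [7, 9, 2, 6, 1, 5, 3, 4, 8, 0, 10, 11]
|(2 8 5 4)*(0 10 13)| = 12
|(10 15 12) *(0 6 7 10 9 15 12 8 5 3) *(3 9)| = 12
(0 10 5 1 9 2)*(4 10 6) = [6, 9, 0, 3, 10, 1, 4, 7, 8, 2, 5] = (0 6 4 10 5 1 9 2)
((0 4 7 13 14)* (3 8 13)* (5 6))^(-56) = ((0 4 7 3 8 13 14)(5 6))^(-56) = (14)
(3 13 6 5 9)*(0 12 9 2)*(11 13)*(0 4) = [12, 1, 4, 11, 0, 2, 5, 7, 8, 3, 10, 13, 9, 6] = (0 12 9 3 11 13 6 5 2 4)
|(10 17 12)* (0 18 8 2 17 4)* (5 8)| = 9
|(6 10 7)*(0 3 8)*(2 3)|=12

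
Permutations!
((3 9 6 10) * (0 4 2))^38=((0 4 2)(3 9 6 10))^38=(0 2 4)(3 6)(9 10)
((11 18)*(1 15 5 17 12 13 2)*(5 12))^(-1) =(1 2 13 12 15)(5 17)(11 18)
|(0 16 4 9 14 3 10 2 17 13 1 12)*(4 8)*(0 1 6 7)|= |(0 16 8 4 9 14 3 10 2 17 13 6 7)(1 12)|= 26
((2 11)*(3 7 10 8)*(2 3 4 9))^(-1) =(2 9 4 8 10 7 3 11)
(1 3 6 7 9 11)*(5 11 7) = [0, 3, 2, 6, 4, 11, 5, 9, 8, 7, 10, 1] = (1 3 6 5 11)(7 9)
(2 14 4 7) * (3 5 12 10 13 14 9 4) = (2 9 4 7)(3 5 12 10 13 14) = [0, 1, 9, 5, 7, 12, 6, 2, 8, 4, 13, 11, 10, 14, 3]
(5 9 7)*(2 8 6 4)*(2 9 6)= (2 8)(4 9 7 5 6)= [0, 1, 8, 3, 9, 6, 4, 5, 2, 7]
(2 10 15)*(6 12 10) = (2 6 12 10 15) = [0, 1, 6, 3, 4, 5, 12, 7, 8, 9, 15, 11, 10, 13, 14, 2]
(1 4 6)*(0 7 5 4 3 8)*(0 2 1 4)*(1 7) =(0 1 3 8 2 7 5)(4 6) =[1, 3, 7, 8, 6, 0, 4, 5, 2]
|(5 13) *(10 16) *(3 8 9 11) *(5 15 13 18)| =|(3 8 9 11)(5 18)(10 16)(13 15)| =4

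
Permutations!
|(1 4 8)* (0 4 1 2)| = 4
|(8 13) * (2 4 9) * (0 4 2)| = |(0 4 9)(8 13)| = 6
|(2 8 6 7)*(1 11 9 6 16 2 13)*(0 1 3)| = |(0 1 11 9 6 7 13 3)(2 8 16)| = 24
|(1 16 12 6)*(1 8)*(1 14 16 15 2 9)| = 20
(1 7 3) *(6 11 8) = (1 7 3)(6 11 8) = [0, 7, 2, 1, 4, 5, 11, 3, 6, 9, 10, 8]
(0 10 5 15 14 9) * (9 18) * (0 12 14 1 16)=(0 10 5 15 1 16)(9 12 14 18)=[10, 16, 2, 3, 4, 15, 6, 7, 8, 12, 5, 11, 14, 13, 18, 1, 0, 17, 9]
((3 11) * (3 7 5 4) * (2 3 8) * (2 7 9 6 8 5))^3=((2 3 11 9 6 8 7)(4 5))^3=(2 9 7 11 8 3 6)(4 5)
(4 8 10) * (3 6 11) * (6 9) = (3 9 6 11)(4 8 10) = [0, 1, 2, 9, 8, 5, 11, 7, 10, 6, 4, 3]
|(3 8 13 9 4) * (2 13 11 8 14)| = 6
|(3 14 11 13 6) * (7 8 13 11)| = 6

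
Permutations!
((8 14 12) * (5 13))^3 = ((5 13)(8 14 12))^3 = (14)(5 13)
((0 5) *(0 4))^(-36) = ((0 5 4))^(-36) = (5)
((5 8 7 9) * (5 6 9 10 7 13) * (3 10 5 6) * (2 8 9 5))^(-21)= ((2 8 13 6 5 9 3 10 7))^(-21)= (2 3 6)(5 8 10)(7 9 13)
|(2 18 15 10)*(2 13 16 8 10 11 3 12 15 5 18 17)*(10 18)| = |(2 17)(3 12 15 11)(5 10 13 16 8 18)| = 12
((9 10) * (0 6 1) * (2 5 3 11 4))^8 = (0 1 6)(2 11 5 4 3)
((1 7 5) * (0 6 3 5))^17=(0 7 1 5 3 6)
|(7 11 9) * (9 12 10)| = |(7 11 12 10 9)| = 5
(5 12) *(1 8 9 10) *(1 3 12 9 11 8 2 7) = (1 2 7)(3 12 5 9 10)(8 11) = [0, 2, 7, 12, 4, 9, 6, 1, 11, 10, 3, 8, 5]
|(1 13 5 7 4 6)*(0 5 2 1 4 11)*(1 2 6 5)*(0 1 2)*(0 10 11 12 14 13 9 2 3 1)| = |(0 3 1 9 2 10 11)(4 5 7 12 14 13 6)| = 7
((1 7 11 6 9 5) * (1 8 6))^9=(11)(5 8 6 9)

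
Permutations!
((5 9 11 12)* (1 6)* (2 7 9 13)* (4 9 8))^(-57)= (1 6)(2 12 4)(5 9 7)(8 13 11)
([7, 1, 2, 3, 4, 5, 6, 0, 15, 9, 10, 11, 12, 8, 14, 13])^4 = [0, 1, 2, 3, 4, 5, 6, 7, 15, 9, 10, 11, 12, 8, 14, 13]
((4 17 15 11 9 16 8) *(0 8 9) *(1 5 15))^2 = (0 4 1 15)(5 11 8 17)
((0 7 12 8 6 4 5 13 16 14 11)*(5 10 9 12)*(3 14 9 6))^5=((0 7 5 13 16 9 12 8 3 14 11)(4 10 6))^5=(0 9 11 16 14 13 3 5 8 7 12)(4 6 10)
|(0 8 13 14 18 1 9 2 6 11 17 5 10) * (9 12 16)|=|(0 8 13 14 18 1 12 16 9 2 6 11 17 5 10)|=15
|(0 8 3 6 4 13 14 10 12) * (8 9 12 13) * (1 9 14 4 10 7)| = |(0 14 7 1 9 12)(3 6 10 13 4 8)| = 6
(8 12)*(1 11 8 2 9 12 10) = (1 11 8 10)(2 9 12) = [0, 11, 9, 3, 4, 5, 6, 7, 10, 12, 1, 8, 2]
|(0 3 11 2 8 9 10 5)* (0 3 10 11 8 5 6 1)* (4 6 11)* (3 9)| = |(0 10 11 2 5 9 4 6 1)(3 8)| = 18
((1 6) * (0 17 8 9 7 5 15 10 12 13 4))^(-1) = (0 4 13 12 10 15 5 7 9 8 17)(1 6)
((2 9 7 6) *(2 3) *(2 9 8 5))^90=(3 7)(6 9)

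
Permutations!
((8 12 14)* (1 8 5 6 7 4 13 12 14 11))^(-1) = (1 11 12 13 4 7 6 5 14 8)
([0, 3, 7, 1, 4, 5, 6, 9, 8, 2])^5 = [0, 3, 9, 1, 4, 5, 6, 2, 8, 7]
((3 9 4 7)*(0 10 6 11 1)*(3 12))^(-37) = ((0 10 6 11 1)(3 9 4 7 12))^(-37) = (0 11 10 1 6)(3 7 9 12 4)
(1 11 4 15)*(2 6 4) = (1 11 2 6 4 15) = [0, 11, 6, 3, 15, 5, 4, 7, 8, 9, 10, 2, 12, 13, 14, 1]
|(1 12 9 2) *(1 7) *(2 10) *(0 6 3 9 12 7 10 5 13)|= |(0 6 3 9 5 13)(1 7)(2 10)|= 6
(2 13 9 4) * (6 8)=[0, 1, 13, 3, 2, 5, 8, 7, 6, 4, 10, 11, 12, 9]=(2 13 9 4)(6 8)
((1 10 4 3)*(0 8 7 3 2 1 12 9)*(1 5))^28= (0 12 7)(1 2 10 5 4)(3 8 9)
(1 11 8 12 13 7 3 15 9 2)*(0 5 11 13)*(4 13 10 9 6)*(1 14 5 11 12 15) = (0 11 8 15 6 4 13 7 3 1 10 9 2 14 5 12) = [11, 10, 14, 1, 13, 12, 4, 3, 15, 2, 9, 8, 0, 7, 5, 6]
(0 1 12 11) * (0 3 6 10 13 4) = (0 1 12 11 3 6 10 13 4) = [1, 12, 2, 6, 0, 5, 10, 7, 8, 9, 13, 3, 11, 4]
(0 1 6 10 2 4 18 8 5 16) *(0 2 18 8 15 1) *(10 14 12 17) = [0, 6, 4, 3, 8, 16, 14, 7, 5, 9, 18, 11, 17, 13, 12, 1, 2, 10, 15] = (1 6 14 12 17 10 18 15)(2 4 8 5 16)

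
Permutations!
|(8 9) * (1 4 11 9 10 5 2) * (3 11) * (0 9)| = |(0 9 8 10 5 2 1 4 3 11)| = 10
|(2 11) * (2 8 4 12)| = 5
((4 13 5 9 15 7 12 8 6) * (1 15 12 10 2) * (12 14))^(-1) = ((1 15 7 10 2)(4 13 5 9 14 12 8 6))^(-1) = (1 2 10 7 15)(4 6 8 12 14 9 5 13)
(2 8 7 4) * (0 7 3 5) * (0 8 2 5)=[7, 1, 2, 0, 5, 8, 6, 4, 3]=(0 7 4 5 8 3)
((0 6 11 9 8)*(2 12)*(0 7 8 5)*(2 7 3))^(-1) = (0 5 9 11 6)(2 3 8 7 12)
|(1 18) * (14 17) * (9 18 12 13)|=10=|(1 12 13 9 18)(14 17)|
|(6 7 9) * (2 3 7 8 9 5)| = 12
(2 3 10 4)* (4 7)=(2 3 10 7 4)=[0, 1, 3, 10, 2, 5, 6, 4, 8, 9, 7]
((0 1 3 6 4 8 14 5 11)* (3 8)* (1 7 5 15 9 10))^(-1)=(0 11 5 7)(1 10 9 15 14 8)(3 4 6)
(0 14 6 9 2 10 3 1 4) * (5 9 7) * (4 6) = (0 14 4)(1 6 7 5 9 2 10 3) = [14, 6, 10, 1, 0, 9, 7, 5, 8, 2, 3, 11, 12, 13, 4]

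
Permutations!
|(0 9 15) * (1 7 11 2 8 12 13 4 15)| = |(0 9 1 7 11 2 8 12 13 4 15)| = 11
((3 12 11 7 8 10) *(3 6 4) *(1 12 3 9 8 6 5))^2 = ((1 12 11 7 6 4 9 8 10 5))^2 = (1 11 6 9 10)(4 8 5 12 7)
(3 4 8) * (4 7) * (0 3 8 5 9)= (0 3 7 4 5 9)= [3, 1, 2, 7, 5, 9, 6, 4, 8, 0]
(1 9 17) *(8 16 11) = (1 9 17)(8 16 11) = [0, 9, 2, 3, 4, 5, 6, 7, 16, 17, 10, 8, 12, 13, 14, 15, 11, 1]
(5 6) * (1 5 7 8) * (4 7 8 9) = [0, 5, 2, 3, 7, 6, 8, 9, 1, 4] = (1 5 6 8)(4 7 9)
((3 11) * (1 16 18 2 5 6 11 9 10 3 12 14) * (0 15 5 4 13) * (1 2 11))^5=((0 15 5 6 1 16 18 11 12 14 2 4 13)(3 9 10))^5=(0 16 2 5 11 13 1 14 15 18 4 6 12)(3 10 9)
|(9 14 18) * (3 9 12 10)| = |(3 9 14 18 12 10)| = 6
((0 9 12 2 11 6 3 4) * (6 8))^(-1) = (0 4 3 6 8 11 2 12 9)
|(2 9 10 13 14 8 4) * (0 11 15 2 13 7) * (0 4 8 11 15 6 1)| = 12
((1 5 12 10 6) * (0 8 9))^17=(0 9 8)(1 12 6 5 10)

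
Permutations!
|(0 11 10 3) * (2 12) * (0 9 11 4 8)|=12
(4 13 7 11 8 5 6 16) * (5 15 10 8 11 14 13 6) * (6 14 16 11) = (4 14 13 7 16)(6 11)(8 15 10) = [0, 1, 2, 3, 14, 5, 11, 16, 15, 9, 8, 6, 12, 7, 13, 10, 4]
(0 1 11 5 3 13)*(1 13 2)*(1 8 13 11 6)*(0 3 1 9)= (0 11 5 1 6 9)(2 8 13 3)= [11, 6, 8, 2, 4, 1, 9, 7, 13, 0, 10, 5, 12, 3]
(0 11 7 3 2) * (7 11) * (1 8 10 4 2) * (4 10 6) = [7, 8, 0, 1, 2, 5, 4, 3, 6, 9, 10, 11] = (11)(0 7 3 1 8 6 4 2)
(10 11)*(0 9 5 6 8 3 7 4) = (0 9 5 6 8 3 7 4)(10 11) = [9, 1, 2, 7, 0, 6, 8, 4, 3, 5, 11, 10]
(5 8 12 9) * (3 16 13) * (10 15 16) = (3 10 15 16 13)(5 8 12 9) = [0, 1, 2, 10, 4, 8, 6, 7, 12, 5, 15, 11, 9, 3, 14, 16, 13]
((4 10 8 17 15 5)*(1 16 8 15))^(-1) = (1 17 8 16)(4 5 15 10)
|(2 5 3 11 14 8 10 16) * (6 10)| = |(2 5 3 11 14 8 6 10 16)| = 9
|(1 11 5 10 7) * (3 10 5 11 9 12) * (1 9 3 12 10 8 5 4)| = 15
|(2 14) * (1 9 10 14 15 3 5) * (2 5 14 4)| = |(1 9 10 4 2 15 3 14 5)| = 9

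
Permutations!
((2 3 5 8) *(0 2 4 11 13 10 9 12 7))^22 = (0 12 10 11 8 3)(2 7 9 13 4 5)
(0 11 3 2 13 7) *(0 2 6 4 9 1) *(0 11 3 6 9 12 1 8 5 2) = (0 3 9 8 5 2 13 7)(1 11 6 4 12) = [3, 11, 13, 9, 12, 2, 4, 0, 5, 8, 10, 6, 1, 7]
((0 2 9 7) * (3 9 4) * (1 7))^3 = (0 3 7 4 1 2 9)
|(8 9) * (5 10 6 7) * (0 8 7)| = 7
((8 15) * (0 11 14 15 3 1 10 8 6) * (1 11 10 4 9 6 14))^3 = (0 3 4)(1 6 8)(9 10 11)(14 15)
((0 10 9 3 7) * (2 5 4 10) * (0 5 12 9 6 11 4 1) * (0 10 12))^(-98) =(1 6 4 9 7)(3 5 10 11 12)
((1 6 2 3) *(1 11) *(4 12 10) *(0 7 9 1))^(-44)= ((0 7 9 1 6 2 3 11)(4 12 10))^(-44)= (0 6)(1 11)(2 7)(3 9)(4 12 10)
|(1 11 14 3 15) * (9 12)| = |(1 11 14 3 15)(9 12)| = 10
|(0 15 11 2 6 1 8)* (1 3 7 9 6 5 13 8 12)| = |(0 15 11 2 5 13 8)(1 12)(3 7 9 6)| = 28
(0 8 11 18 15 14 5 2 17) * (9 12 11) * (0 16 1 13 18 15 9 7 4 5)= (0 8 7 4 5 2 17 16 1 13 18 9 12 11 15 14)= [8, 13, 17, 3, 5, 2, 6, 4, 7, 12, 10, 15, 11, 18, 0, 14, 1, 16, 9]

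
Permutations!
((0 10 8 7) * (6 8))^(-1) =((0 10 6 8 7))^(-1) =(0 7 8 6 10)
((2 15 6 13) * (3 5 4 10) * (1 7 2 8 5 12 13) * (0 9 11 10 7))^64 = ((0 9 11 10 3 12 13 8 5 4 7 2 15 6 1))^64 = (0 3 5 15 9 12 4 6 11 13 7 1 10 8 2)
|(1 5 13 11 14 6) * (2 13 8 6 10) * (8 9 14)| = |(1 5 9 14 10 2 13 11 8 6)| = 10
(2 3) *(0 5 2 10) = (0 5 2 3 10) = [5, 1, 3, 10, 4, 2, 6, 7, 8, 9, 0]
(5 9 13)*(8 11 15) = (5 9 13)(8 11 15) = [0, 1, 2, 3, 4, 9, 6, 7, 11, 13, 10, 15, 12, 5, 14, 8]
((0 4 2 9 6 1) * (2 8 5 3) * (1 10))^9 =((0 4 8 5 3 2 9 6 10 1))^9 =(0 1 10 6 9 2 3 5 8 4)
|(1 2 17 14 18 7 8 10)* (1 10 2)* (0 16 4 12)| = |(0 16 4 12)(2 17 14 18 7 8)| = 12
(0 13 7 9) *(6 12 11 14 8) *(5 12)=[13, 1, 2, 3, 4, 12, 5, 9, 6, 0, 10, 14, 11, 7, 8]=(0 13 7 9)(5 12 11 14 8 6)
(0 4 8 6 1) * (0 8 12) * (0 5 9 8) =(0 4 12 5 9 8 6 1) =[4, 0, 2, 3, 12, 9, 1, 7, 6, 8, 10, 11, 5]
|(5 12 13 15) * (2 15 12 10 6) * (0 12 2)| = |(0 12 13 2 15 5 10 6)| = 8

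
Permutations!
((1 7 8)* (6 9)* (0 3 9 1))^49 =((0 3 9 6 1 7 8))^49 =(9)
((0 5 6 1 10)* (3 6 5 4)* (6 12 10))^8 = (0 12 4 10 3)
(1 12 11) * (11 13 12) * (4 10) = [0, 11, 2, 3, 10, 5, 6, 7, 8, 9, 4, 1, 13, 12] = (1 11)(4 10)(12 13)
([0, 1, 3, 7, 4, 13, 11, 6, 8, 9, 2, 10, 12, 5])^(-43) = [0, 1, 10, 2, 4, 13, 7, 3, 8, 9, 11, 6, 12, 5]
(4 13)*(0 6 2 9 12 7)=(0 6 2 9 12 7)(4 13)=[6, 1, 9, 3, 13, 5, 2, 0, 8, 12, 10, 11, 7, 4]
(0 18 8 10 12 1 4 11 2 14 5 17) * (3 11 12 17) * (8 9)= [18, 4, 14, 11, 12, 3, 6, 7, 10, 8, 17, 2, 1, 13, 5, 15, 16, 0, 9]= (0 18 9 8 10 17)(1 4 12)(2 14 5 3 11)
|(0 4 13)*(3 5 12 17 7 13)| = 8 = |(0 4 3 5 12 17 7 13)|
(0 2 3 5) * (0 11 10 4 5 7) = (0 2 3 7)(4 5 11 10) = [2, 1, 3, 7, 5, 11, 6, 0, 8, 9, 4, 10]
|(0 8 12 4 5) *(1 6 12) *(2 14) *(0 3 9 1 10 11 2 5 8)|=|(1 6 12 4 8 10 11 2 14 5 3 9)|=12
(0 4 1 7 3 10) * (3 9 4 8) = (0 8 3 10)(1 7 9 4) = [8, 7, 2, 10, 1, 5, 6, 9, 3, 4, 0]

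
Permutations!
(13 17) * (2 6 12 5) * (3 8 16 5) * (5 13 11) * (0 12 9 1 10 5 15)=[12, 10, 6, 8, 4, 2, 9, 7, 16, 1, 5, 15, 3, 17, 14, 0, 13, 11]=(0 12 3 8 16 13 17 11 15)(1 10 5 2 6 9)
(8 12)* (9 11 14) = [0, 1, 2, 3, 4, 5, 6, 7, 12, 11, 10, 14, 8, 13, 9] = (8 12)(9 11 14)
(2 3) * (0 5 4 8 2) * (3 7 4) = (0 5 3)(2 7 4 8) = [5, 1, 7, 0, 8, 3, 6, 4, 2]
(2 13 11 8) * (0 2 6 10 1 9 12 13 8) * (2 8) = (0 8 6 10 1 9 12 13 11) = [8, 9, 2, 3, 4, 5, 10, 7, 6, 12, 1, 0, 13, 11]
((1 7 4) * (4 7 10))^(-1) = (1 4 10)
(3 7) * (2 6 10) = (2 6 10)(3 7) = [0, 1, 6, 7, 4, 5, 10, 3, 8, 9, 2]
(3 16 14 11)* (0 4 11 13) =[4, 1, 2, 16, 11, 5, 6, 7, 8, 9, 10, 3, 12, 0, 13, 15, 14] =(0 4 11 3 16 14 13)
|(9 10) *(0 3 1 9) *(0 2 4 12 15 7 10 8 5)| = |(0 3 1 9 8 5)(2 4 12 15 7 10)| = 6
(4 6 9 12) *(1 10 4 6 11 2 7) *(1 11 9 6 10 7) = [0, 7, 1, 3, 9, 5, 6, 11, 8, 12, 4, 2, 10] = (1 7 11 2)(4 9 12 10)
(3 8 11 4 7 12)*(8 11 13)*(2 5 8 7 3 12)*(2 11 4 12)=[0, 1, 5, 4, 3, 8, 6, 11, 13, 9, 10, 12, 2, 7]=(2 5 8 13 7 11 12)(3 4)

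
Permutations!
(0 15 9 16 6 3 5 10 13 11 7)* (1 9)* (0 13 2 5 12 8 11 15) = (1 9 16 6 3 12 8 11 7 13 15)(2 5 10) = [0, 9, 5, 12, 4, 10, 3, 13, 11, 16, 2, 7, 8, 15, 14, 1, 6]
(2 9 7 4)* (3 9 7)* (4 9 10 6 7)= (2 4)(3 10 6 7 9)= [0, 1, 4, 10, 2, 5, 7, 9, 8, 3, 6]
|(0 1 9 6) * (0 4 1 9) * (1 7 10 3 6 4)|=8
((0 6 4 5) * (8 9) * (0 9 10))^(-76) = (0 6 4 5 9 8 10)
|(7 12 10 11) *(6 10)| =5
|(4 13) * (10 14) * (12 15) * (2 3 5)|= |(2 3 5)(4 13)(10 14)(12 15)|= 6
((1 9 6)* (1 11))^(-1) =((1 9 6 11))^(-1) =(1 11 6 9)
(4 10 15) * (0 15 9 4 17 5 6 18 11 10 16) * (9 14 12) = (0 15 17 5 6 18 11 10 14 12 9 4 16) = [15, 1, 2, 3, 16, 6, 18, 7, 8, 4, 14, 10, 9, 13, 12, 17, 0, 5, 11]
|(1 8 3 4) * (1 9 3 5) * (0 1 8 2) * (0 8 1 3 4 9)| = |(0 3 9 4)(1 2 8 5)| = 4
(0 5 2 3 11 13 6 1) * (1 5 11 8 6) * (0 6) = (0 11 13 1 6 5 2 3 8) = [11, 6, 3, 8, 4, 2, 5, 7, 0, 9, 10, 13, 12, 1]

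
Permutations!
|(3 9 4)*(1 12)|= 6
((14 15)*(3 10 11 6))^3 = ((3 10 11 6)(14 15))^3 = (3 6 11 10)(14 15)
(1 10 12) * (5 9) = (1 10 12)(5 9) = [0, 10, 2, 3, 4, 9, 6, 7, 8, 5, 12, 11, 1]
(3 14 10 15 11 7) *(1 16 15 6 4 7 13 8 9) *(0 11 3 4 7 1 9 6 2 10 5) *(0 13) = (0 11)(1 16 15 3 14 5 13 8 6 7 4)(2 10) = [11, 16, 10, 14, 1, 13, 7, 4, 6, 9, 2, 0, 12, 8, 5, 3, 15]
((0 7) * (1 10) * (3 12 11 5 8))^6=((0 7)(1 10)(3 12 11 5 8))^6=(3 12 11 5 8)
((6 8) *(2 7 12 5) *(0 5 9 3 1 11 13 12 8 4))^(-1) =(0 4 6 8 7 2 5)(1 3 9 12 13 11)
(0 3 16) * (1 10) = (0 3 16)(1 10) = [3, 10, 2, 16, 4, 5, 6, 7, 8, 9, 1, 11, 12, 13, 14, 15, 0]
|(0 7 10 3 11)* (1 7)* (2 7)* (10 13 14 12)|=|(0 1 2 7 13 14 12 10 3 11)|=10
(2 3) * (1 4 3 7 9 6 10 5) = (1 4 3 2 7 9 6 10 5) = [0, 4, 7, 2, 3, 1, 10, 9, 8, 6, 5]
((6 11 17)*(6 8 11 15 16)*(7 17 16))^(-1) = ((6 15 7 17 8 11 16))^(-1) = (6 16 11 8 17 7 15)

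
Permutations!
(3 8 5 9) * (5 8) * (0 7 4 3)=(0 7 4 3 5 9)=[7, 1, 2, 5, 3, 9, 6, 4, 8, 0]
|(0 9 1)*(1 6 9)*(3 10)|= 2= |(0 1)(3 10)(6 9)|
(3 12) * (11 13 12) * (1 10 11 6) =(1 10 11 13 12 3 6) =[0, 10, 2, 6, 4, 5, 1, 7, 8, 9, 11, 13, 3, 12]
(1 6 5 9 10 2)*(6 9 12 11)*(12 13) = (1 9 10 2)(5 13 12 11 6) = [0, 9, 1, 3, 4, 13, 5, 7, 8, 10, 2, 6, 11, 12]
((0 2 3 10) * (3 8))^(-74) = ((0 2 8 3 10))^(-74) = (0 2 8 3 10)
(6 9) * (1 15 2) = (1 15 2)(6 9) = [0, 15, 1, 3, 4, 5, 9, 7, 8, 6, 10, 11, 12, 13, 14, 2]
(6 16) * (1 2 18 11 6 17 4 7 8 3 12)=(1 2 18 11 6 16 17 4 7 8 3 12)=[0, 2, 18, 12, 7, 5, 16, 8, 3, 9, 10, 6, 1, 13, 14, 15, 17, 4, 11]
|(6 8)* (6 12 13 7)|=|(6 8 12 13 7)|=5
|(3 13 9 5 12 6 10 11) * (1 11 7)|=10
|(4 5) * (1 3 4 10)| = 5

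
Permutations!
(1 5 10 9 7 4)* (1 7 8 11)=(1 5 10 9 8 11)(4 7)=[0, 5, 2, 3, 7, 10, 6, 4, 11, 8, 9, 1]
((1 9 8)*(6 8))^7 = (1 8 6 9)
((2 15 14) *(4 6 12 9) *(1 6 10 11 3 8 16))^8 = (1 8 11 4 12)(2 14 15)(3 10 9 6 16)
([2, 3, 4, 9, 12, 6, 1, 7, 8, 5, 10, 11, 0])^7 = (0 12 4 2)(1 9 6 3 5)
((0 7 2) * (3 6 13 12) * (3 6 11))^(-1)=(0 2 7)(3 11)(6 12 13)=((0 7 2)(3 11)(6 13 12))^(-1)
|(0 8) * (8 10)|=|(0 10 8)|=3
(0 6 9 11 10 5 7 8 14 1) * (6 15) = (0 15 6 9 11 10 5 7 8 14 1) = [15, 0, 2, 3, 4, 7, 9, 8, 14, 11, 5, 10, 12, 13, 1, 6]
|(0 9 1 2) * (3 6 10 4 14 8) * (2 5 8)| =|(0 9 1 5 8 3 6 10 4 14 2)| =11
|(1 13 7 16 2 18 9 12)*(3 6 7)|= 10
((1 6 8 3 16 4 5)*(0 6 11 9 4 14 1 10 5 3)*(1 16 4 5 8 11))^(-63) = (3 4)(14 16)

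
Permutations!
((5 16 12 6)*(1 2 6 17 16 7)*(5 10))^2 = ((1 2 6 10 5 7)(12 17 16))^2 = (1 6 5)(2 10 7)(12 16 17)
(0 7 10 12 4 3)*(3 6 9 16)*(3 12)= (0 7 10 3)(4 6 9 16 12)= [7, 1, 2, 0, 6, 5, 9, 10, 8, 16, 3, 11, 4, 13, 14, 15, 12]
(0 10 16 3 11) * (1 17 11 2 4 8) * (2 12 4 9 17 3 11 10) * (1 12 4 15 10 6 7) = [2, 3, 9, 4, 8, 5, 7, 1, 12, 17, 16, 0, 15, 13, 14, 10, 11, 6] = (0 2 9 17 6 7 1 3 4 8 12 15 10 16 11)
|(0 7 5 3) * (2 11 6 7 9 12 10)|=|(0 9 12 10 2 11 6 7 5 3)|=10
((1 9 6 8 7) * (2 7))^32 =(1 6 2)(7 9 8)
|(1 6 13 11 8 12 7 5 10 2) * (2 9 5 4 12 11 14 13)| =6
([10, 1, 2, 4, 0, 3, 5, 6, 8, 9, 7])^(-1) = (0 4 3 5 6 7 10)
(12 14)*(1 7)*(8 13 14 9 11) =(1 7)(8 13 14 12 9 11) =[0, 7, 2, 3, 4, 5, 6, 1, 13, 11, 10, 8, 9, 14, 12]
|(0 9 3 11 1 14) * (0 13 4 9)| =7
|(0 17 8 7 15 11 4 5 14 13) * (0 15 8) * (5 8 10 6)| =|(0 17)(4 8 7 10 6 5 14 13 15 11)| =10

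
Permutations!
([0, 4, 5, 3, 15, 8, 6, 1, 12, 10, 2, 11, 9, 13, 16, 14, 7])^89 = [0, 7, 10, 3, 1, 2, 6, 16, 5, 12, 9, 11, 8, 13, 15, 4, 14]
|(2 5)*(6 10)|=2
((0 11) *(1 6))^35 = ((0 11)(1 6))^35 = (0 11)(1 6)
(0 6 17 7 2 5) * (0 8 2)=(0 6 17 7)(2 5 8)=[6, 1, 5, 3, 4, 8, 17, 0, 2, 9, 10, 11, 12, 13, 14, 15, 16, 7]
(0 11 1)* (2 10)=[11, 0, 10, 3, 4, 5, 6, 7, 8, 9, 2, 1]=(0 11 1)(2 10)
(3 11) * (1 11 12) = (1 11 3 12) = [0, 11, 2, 12, 4, 5, 6, 7, 8, 9, 10, 3, 1]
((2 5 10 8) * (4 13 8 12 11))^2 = ((2 5 10 12 11 4 13 8))^2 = (2 10 11 13)(4 8 5 12)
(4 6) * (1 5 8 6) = [0, 5, 2, 3, 1, 8, 4, 7, 6] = (1 5 8 6 4)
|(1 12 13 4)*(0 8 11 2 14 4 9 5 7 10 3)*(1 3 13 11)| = |(0 8 1 12 11 2 14 4 3)(5 7 10 13 9)| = 45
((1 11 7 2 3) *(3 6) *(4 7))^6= (1 3 6 2 7 4 11)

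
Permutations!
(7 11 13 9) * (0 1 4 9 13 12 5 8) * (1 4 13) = [4, 13, 2, 3, 9, 8, 6, 11, 0, 7, 10, 12, 5, 1] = (0 4 9 7 11 12 5 8)(1 13)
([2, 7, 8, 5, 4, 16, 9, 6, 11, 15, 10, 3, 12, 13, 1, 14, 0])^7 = (16)(1 7 6 9 15 14)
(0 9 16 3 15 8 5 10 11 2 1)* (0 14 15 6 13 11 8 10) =(0 9 16 3 6 13 11 2 1 14 15 10 8 5) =[9, 14, 1, 6, 4, 0, 13, 7, 5, 16, 8, 2, 12, 11, 15, 10, 3]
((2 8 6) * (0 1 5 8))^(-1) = (0 2 6 8 5 1)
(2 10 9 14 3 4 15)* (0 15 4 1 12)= (0 15 2 10 9 14 3 1 12)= [15, 12, 10, 1, 4, 5, 6, 7, 8, 14, 9, 11, 0, 13, 3, 2]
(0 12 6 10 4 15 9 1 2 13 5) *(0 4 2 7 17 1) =(0 12 6 10 2 13 5 4 15 9)(1 7 17) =[12, 7, 13, 3, 15, 4, 10, 17, 8, 0, 2, 11, 6, 5, 14, 9, 16, 1]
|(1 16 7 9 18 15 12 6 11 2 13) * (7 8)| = |(1 16 8 7 9 18 15 12 6 11 2 13)| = 12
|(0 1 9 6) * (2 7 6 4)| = |(0 1 9 4 2 7 6)| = 7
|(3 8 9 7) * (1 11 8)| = |(1 11 8 9 7 3)| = 6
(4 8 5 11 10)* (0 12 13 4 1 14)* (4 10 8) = (0 12 13 10 1 14)(5 11 8) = [12, 14, 2, 3, 4, 11, 6, 7, 5, 9, 1, 8, 13, 10, 0]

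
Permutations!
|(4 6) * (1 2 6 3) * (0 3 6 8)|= 10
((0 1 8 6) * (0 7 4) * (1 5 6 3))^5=((0 5 6 7 4)(1 8 3))^5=(1 3 8)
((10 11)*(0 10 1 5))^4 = ((0 10 11 1 5))^4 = (0 5 1 11 10)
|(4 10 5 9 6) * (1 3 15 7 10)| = |(1 3 15 7 10 5 9 6 4)| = 9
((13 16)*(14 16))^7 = ((13 14 16))^7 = (13 14 16)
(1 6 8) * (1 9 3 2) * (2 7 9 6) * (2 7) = (1 7 9 3 2)(6 8) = [0, 7, 1, 2, 4, 5, 8, 9, 6, 3]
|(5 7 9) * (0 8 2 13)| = |(0 8 2 13)(5 7 9)| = 12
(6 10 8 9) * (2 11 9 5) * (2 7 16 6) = (2 11 9)(5 7 16 6 10 8) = [0, 1, 11, 3, 4, 7, 10, 16, 5, 2, 8, 9, 12, 13, 14, 15, 6]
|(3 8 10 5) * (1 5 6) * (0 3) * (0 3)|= |(1 5 3 8 10 6)|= 6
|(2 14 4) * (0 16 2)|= |(0 16 2 14 4)|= 5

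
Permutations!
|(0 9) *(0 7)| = 3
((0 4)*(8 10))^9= (0 4)(8 10)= ((0 4)(8 10))^9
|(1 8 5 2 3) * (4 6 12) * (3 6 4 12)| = 6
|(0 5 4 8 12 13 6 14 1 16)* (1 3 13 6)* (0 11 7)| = 13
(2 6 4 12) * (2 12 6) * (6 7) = (12)(4 7 6) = [0, 1, 2, 3, 7, 5, 4, 6, 8, 9, 10, 11, 12]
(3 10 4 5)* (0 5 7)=(0 5 3 10 4 7)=[5, 1, 2, 10, 7, 3, 6, 0, 8, 9, 4]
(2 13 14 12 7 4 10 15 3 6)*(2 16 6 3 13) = (4 10 15 13 14 12 7)(6 16) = [0, 1, 2, 3, 10, 5, 16, 4, 8, 9, 15, 11, 7, 14, 12, 13, 6]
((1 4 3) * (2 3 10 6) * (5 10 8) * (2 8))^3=(1 3 2 4)(5 8 6 10)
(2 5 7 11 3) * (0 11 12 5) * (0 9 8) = (0 11 3 2 9 8)(5 7 12) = [11, 1, 9, 2, 4, 7, 6, 12, 0, 8, 10, 3, 5]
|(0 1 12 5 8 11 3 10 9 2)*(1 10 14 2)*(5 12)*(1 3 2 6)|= 11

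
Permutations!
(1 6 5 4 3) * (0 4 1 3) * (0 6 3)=(0 4 6 5 1 3)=[4, 3, 2, 0, 6, 1, 5]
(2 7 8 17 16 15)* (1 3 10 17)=(1 3 10 17 16 15 2 7 8)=[0, 3, 7, 10, 4, 5, 6, 8, 1, 9, 17, 11, 12, 13, 14, 2, 15, 16]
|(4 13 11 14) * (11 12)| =|(4 13 12 11 14)| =5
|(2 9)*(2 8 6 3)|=|(2 9 8 6 3)|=5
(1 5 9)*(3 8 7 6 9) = (1 5 3 8 7 6 9) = [0, 5, 2, 8, 4, 3, 9, 6, 7, 1]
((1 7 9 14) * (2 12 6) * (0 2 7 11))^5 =((0 2 12 6 7 9 14 1 11))^5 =(0 9 2 14 12 1 6 11 7)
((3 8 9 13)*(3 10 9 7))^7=((3 8 7)(9 13 10))^7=(3 8 7)(9 13 10)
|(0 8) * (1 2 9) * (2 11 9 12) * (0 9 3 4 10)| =|(0 8 9 1 11 3 4 10)(2 12)| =8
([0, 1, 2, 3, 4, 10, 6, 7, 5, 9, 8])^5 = (5 8 10)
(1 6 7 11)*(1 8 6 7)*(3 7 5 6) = (1 5 6)(3 7 11 8) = [0, 5, 2, 7, 4, 6, 1, 11, 3, 9, 10, 8]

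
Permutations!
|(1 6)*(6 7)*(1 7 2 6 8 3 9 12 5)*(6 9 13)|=|(1 2 9 12 5)(3 13 6 7 8)|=5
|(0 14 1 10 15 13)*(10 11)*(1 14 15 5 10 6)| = 6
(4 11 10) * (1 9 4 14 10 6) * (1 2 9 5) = [0, 5, 9, 3, 11, 1, 2, 7, 8, 4, 14, 6, 12, 13, 10] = (1 5)(2 9 4 11 6)(10 14)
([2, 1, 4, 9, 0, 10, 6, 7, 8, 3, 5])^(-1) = (0 4 2)(3 9)(5 10)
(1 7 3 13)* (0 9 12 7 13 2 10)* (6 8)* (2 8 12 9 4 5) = [4, 13, 10, 8, 5, 2, 12, 3, 6, 9, 0, 11, 7, 1] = (0 4 5 2 10)(1 13)(3 8 6 12 7)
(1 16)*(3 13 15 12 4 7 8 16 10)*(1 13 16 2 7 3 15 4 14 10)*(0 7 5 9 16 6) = (0 7 8 2 5 9 16 13 4 3 6)(10 15 12 14) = [7, 1, 5, 6, 3, 9, 0, 8, 2, 16, 15, 11, 14, 4, 10, 12, 13]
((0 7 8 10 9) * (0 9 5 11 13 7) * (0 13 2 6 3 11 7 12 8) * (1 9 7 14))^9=(0 7 9 1 14 5 10 8 12 13)(2 6 3 11)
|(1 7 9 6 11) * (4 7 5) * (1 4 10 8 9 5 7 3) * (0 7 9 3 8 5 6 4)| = 20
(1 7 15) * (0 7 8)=(0 7 15 1 8)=[7, 8, 2, 3, 4, 5, 6, 15, 0, 9, 10, 11, 12, 13, 14, 1]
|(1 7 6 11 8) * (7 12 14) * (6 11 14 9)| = 8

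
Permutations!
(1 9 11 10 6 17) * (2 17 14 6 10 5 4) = (1 9 11 5 4 2 17)(6 14) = [0, 9, 17, 3, 2, 4, 14, 7, 8, 11, 10, 5, 12, 13, 6, 15, 16, 1]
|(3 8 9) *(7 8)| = |(3 7 8 9)| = 4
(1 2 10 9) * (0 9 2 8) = (0 9 1 8)(2 10) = [9, 8, 10, 3, 4, 5, 6, 7, 0, 1, 2]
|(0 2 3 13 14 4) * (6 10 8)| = 6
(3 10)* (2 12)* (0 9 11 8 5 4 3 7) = [9, 1, 12, 10, 3, 4, 6, 0, 5, 11, 7, 8, 2] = (0 9 11 8 5 4 3 10 7)(2 12)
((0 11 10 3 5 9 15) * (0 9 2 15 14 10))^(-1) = (0 11)(2 5 3 10 14 9 15)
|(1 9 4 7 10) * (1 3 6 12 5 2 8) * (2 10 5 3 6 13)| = 12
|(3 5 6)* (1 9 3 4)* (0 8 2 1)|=|(0 8 2 1 9 3 5 6 4)|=9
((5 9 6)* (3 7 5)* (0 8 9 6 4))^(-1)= ((0 8 9 4)(3 7 5 6))^(-1)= (0 4 9 8)(3 6 5 7)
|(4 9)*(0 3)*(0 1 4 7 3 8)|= 10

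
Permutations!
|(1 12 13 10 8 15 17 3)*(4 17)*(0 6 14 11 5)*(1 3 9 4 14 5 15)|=|(0 6 5)(1 12 13 10 8)(4 17 9)(11 15 14)|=15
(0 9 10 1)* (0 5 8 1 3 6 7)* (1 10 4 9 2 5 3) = (0 2 5 8 10 1 3 6 7)(4 9) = [2, 3, 5, 6, 9, 8, 7, 0, 10, 4, 1]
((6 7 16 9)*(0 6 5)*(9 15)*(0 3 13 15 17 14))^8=(0 7 17)(3 9 13 5 15)(6 16 14)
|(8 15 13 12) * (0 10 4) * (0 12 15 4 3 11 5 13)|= 21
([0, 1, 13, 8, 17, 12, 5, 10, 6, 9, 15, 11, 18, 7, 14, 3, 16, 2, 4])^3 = (2 10 8 12 17 7 3 5 4 13 15 6 18)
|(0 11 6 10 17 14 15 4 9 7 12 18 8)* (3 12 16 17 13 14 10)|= |(0 11 6 3 12 18 8)(4 9 7 16 17 10 13 14 15)|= 63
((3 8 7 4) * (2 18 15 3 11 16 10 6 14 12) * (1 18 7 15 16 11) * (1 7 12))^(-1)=(1 14 6 10 16 18)(2 12)(3 15 8)(4 7)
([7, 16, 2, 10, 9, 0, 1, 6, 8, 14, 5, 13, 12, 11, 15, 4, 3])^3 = [1, 10, 2, 0, 15, 6, 3, 16, 8, 4, 7, 13, 12, 11, 9, 14, 5]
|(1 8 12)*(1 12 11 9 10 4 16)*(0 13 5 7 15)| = 35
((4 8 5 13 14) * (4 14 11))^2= ((14)(4 8 5 13 11))^2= (14)(4 5 11 8 13)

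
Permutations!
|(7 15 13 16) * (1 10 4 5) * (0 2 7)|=12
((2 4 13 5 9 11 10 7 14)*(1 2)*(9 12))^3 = ((1 2 4 13 5 12 9 11 10 7 14))^3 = (1 13 9 7 2 5 11 14 4 12 10)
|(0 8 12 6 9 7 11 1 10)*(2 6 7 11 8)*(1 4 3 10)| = 24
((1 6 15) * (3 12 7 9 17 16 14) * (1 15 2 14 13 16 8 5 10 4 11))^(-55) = (1 6 2 14 3 12 7 9 17 8 5 10 4 11)(13 16)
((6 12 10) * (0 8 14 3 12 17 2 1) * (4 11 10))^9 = ((0 8 14 3 12 4 11 10 6 17 2 1))^9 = (0 17 11 3)(1 6 4 14)(2 10 12 8)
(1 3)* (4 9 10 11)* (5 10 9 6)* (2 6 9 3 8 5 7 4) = (1 8 5 10 11 2 6 7 4 9 3) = [0, 8, 6, 1, 9, 10, 7, 4, 5, 3, 11, 2]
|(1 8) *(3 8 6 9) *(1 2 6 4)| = |(1 4)(2 6 9 3 8)| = 10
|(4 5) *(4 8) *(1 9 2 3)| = 12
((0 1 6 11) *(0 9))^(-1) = ((0 1 6 11 9))^(-1) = (0 9 11 6 1)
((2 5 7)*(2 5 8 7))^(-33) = ((2 8 7 5))^(-33) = (2 5 7 8)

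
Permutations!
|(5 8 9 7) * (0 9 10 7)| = 4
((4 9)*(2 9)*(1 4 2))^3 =(1 4)(2 9)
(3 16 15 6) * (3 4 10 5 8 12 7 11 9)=(3 16 15 6 4 10 5 8 12 7 11 9)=[0, 1, 2, 16, 10, 8, 4, 11, 12, 3, 5, 9, 7, 13, 14, 6, 15]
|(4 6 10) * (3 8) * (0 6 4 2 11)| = |(0 6 10 2 11)(3 8)| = 10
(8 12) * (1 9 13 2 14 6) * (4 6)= (1 9 13 2 14 4 6)(8 12)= [0, 9, 14, 3, 6, 5, 1, 7, 12, 13, 10, 11, 8, 2, 4]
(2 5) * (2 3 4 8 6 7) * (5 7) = (2 7)(3 4 8 6 5) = [0, 1, 7, 4, 8, 3, 5, 2, 6]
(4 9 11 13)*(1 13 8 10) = (1 13 4 9 11 8 10) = [0, 13, 2, 3, 9, 5, 6, 7, 10, 11, 1, 8, 12, 4]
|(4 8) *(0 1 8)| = |(0 1 8 4)| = 4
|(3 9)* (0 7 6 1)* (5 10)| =|(0 7 6 1)(3 9)(5 10)| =4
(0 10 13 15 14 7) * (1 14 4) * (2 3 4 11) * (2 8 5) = (0 10 13 15 11 8 5 2 3 4 1 14 7) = [10, 14, 3, 4, 1, 2, 6, 0, 5, 9, 13, 8, 12, 15, 7, 11]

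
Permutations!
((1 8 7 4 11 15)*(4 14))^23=((1 8 7 14 4 11 15))^23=(1 7 4 15 8 14 11)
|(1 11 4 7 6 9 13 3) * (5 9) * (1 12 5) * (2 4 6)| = 15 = |(1 11 6)(2 4 7)(3 12 5 9 13)|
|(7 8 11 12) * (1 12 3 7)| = |(1 12)(3 7 8 11)| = 4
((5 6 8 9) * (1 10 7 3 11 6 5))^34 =(1 7 11 8)(3 6 9 10)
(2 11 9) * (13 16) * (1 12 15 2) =[0, 12, 11, 3, 4, 5, 6, 7, 8, 1, 10, 9, 15, 16, 14, 2, 13] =(1 12 15 2 11 9)(13 16)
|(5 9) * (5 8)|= |(5 9 8)|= 3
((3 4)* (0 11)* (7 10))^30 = (11)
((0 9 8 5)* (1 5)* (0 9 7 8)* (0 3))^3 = ((0 7 8 1 5 9 3))^3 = (0 1 3 8 9 7 5)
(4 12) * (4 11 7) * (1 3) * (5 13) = (1 3)(4 12 11 7)(5 13) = [0, 3, 2, 1, 12, 13, 6, 4, 8, 9, 10, 7, 11, 5]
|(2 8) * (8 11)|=3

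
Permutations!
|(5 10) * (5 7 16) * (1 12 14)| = 12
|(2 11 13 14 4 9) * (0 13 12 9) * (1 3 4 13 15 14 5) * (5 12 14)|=6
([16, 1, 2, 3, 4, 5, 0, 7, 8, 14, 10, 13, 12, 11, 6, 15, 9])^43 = (0 14 16 6 9)(11 13)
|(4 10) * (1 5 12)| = |(1 5 12)(4 10)| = 6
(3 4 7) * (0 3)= (0 3 4 7)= [3, 1, 2, 4, 7, 5, 6, 0]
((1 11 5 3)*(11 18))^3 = ((1 18 11 5 3))^3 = (1 5 18 3 11)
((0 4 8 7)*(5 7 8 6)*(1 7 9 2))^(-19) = ((0 4 6 5 9 2 1 7))^(-19) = (0 2 6 7 9 4 1 5)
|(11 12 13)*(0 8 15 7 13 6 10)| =|(0 8 15 7 13 11 12 6 10)| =9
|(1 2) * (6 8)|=2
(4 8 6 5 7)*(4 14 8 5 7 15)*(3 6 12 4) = [0, 1, 2, 6, 5, 15, 7, 14, 12, 9, 10, 11, 4, 13, 8, 3] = (3 6 7 14 8 12 4 5 15)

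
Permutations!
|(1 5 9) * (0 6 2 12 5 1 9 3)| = 6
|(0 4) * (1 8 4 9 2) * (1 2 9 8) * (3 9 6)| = 3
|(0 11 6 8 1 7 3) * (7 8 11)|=6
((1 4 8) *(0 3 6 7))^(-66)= ((0 3 6 7)(1 4 8))^(-66)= (8)(0 6)(3 7)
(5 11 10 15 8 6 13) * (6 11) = (5 6 13)(8 11 10 15) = [0, 1, 2, 3, 4, 6, 13, 7, 11, 9, 15, 10, 12, 5, 14, 8]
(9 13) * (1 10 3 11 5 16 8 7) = (1 10 3 11 5 16 8 7)(9 13) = [0, 10, 2, 11, 4, 16, 6, 1, 7, 13, 3, 5, 12, 9, 14, 15, 8]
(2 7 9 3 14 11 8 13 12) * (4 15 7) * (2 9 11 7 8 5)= (2 4 15 8 13 12 9 3 14 7 11 5)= [0, 1, 4, 14, 15, 2, 6, 11, 13, 3, 10, 5, 9, 12, 7, 8]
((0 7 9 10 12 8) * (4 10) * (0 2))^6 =(0 8 10 9)(2 12 4 7)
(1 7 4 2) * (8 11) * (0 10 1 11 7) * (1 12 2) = (0 10 12 2 11 8 7 4 1) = [10, 0, 11, 3, 1, 5, 6, 4, 7, 9, 12, 8, 2]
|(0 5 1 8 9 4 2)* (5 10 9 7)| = 20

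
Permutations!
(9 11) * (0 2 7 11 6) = [2, 1, 7, 3, 4, 5, 0, 11, 8, 6, 10, 9] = (0 2 7 11 9 6)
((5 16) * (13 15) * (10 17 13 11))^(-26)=((5 16)(10 17 13 15 11))^(-26)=(10 11 15 13 17)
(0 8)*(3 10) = (0 8)(3 10) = [8, 1, 2, 10, 4, 5, 6, 7, 0, 9, 3]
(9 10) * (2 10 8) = [0, 1, 10, 3, 4, 5, 6, 7, 2, 8, 9] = (2 10 9 8)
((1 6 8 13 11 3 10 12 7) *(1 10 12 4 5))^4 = ((1 6 8 13 11 3 12 7 10 4 5))^4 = (1 11 10 6 3 4 8 12 5 13 7)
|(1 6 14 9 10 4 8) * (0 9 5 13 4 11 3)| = |(0 9 10 11 3)(1 6 14 5 13 4 8)| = 35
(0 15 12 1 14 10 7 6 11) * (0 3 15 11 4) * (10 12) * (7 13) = (0 11 3 15 10 13 7 6 4)(1 14 12) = [11, 14, 2, 15, 0, 5, 4, 6, 8, 9, 13, 3, 1, 7, 12, 10]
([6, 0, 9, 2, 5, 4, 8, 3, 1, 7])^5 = (0 6 8 1)(2 9 7 3)(4 5)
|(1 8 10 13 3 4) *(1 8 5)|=|(1 5)(3 4 8 10 13)|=10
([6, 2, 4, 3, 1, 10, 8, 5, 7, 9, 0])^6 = [0, 1, 2, 3, 4, 5, 6, 7, 8, 9, 10]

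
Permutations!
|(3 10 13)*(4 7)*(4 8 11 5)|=15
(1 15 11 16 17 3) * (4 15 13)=(1 13 4 15 11 16 17 3)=[0, 13, 2, 1, 15, 5, 6, 7, 8, 9, 10, 16, 12, 4, 14, 11, 17, 3]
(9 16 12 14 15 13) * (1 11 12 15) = [0, 11, 2, 3, 4, 5, 6, 7, 8, 16, 10, 12, 14, 9, 1, 13, 15] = (1 11 12 14)(9 16 15 13)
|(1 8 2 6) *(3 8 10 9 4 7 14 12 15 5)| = 13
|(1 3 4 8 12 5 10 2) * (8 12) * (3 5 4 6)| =|(1 5 10 2)(3 6)(4 12)| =4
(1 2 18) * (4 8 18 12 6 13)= (1 2 12 6 13 4 8 18)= [0, 2, 12, 3, 8, 5, 13, 7, 18, 9, 10, 11, 6, 4, 14, 15, 16, 17, 1]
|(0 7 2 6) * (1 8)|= |(0 7 2 6)(1 8)|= 4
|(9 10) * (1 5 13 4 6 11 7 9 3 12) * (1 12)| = |(1 5 13 4 6 11 7 9 10 3)| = 10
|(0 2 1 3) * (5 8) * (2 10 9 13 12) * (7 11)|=|(0 10 9 13 12 2 1 3)(5 8)(7 11)|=8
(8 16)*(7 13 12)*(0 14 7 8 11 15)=(0 14 7 13 12 8 16 11 15)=[14, 1, 2, 3, 4, 5, 6, 13, 16, 9, 10, 15, 8, 12, 7, 0, 11]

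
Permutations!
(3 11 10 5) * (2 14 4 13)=(2 14 4 13)(3 11 10 5)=[0, 1, 14, 11, 13, 3, 6, 7, 8, 9, 5, 10, 12, 2, 4]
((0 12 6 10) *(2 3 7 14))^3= (0 10 6 12)(2 14 7 3)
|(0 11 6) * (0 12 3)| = |(0 11 6 12 3)| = 5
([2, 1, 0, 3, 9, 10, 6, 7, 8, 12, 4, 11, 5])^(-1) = (0 2)(4 10 5 12 9)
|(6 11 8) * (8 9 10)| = |(6 11 9 10 8)| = 5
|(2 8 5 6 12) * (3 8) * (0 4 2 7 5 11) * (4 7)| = 10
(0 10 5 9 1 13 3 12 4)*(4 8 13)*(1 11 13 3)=[10, 4, 2, 12, 0, 9, 6, 7, 3, 11, 5, 13, 8, 1]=(0 10 5 9 11 13 1 4)(3 12 8)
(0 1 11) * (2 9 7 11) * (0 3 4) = (0 1 2 9 7 11 3 4) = [1, 2, 9, 4, 0, 5, 6, 11, 8, 7, 10, 3]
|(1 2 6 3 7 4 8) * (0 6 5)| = 9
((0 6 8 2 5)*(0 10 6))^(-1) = ((2 5 10 6 8))^(-1) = (2 8 6 10 5)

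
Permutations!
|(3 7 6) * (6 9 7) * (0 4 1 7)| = 10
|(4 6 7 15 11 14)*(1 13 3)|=6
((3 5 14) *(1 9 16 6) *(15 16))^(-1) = ((1 9 15 16 6)(3 5 14))^(-1) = (1 6 16 15 9)(3 14 5)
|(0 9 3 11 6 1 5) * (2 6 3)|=|(0 9 2 6 1 5)(3 11)|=6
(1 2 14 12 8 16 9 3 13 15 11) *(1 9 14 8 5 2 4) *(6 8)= [0, 4, 6, 13, 1, 2, 8, 7, 16, 3, 10, 9, 5, 15, 12, 11, 14]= (1 4)(2 6 8 16 14 12 5)(3 13 15 11 9)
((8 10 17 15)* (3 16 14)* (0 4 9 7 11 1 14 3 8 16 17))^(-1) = ((0 4 9 7 11 1 14 8 10)(3 17 15 16))^(-1) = (0 10 8 14 1 11 7 9 4)(3 16 15 17)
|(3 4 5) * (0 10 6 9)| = 12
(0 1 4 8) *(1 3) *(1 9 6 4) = [3, 1, 2, 9, 8, 5, 4, 7, 0, 6] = (0 3 9 6 4 8)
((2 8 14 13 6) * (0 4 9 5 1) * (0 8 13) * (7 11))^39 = ((0 4 9 5 1 8 14)(2 13 6)(7 11))^39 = (0 1 4 8 9 14 5)(7 11)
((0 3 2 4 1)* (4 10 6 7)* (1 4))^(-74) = ((0 3 2 10 6 7 1))^(-74) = (0 10 1 2 7 3 6)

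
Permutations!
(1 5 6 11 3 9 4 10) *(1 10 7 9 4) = (1 5 6 11 3 4 7 9) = [0, 5, 2, 4, 7, 6, 11, 9, 8, 1, 10, 3]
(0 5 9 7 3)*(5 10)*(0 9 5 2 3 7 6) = (0 10 2 3 9 6) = [10, 1, 3, 9, 4, 5, 0, 7, 8, 6, 2]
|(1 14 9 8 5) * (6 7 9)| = |(1 14 6 7 9 8 5)| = 7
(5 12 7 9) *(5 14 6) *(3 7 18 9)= (3 7)(5 12 18 9 14 6)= [0, 1, 2, 7, 4, 12, 5, 3, 8, 14, 10, 11, 18, 13, 6, 15, 16, 17, 9]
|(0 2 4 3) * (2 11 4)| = 4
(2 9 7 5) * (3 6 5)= (2 9 7 3 6 5)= [0, 1, 9, 6, 4, 2, 5, 3, 8, 7]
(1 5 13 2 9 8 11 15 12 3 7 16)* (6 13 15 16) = (1 5 15 12 3 7 6 13 2 9 8 11 16) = [0, 5, 9, 7, 4, 15, 13, 6, 11, 8, 10, 16, 3, 2, 14, 12, 1]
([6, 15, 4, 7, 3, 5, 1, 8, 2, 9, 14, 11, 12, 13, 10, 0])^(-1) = (0 15 1 6)(2 8 7 3 4)(10 14)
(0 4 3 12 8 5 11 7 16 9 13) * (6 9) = (0 4 3 12 8 5 11 7 16 6 9 13) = [4, 1, 2, 12, 3, 11, 9, 16, 5, 13, 10, 7, 8, 0, 14, 15, 6]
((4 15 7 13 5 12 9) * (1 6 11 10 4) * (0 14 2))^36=((0 14 2)(1 6 11 10 4 15 7 13 5 12 9))^36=(1 10 7 12 6 4 13 9 11 15 5)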